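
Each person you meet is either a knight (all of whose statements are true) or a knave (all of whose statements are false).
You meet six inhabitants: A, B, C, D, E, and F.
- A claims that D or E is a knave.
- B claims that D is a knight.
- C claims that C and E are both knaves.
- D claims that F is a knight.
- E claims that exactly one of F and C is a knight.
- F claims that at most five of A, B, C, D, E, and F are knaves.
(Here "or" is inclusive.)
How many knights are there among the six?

The unique consistent assignment is A=knave, B=knight, C=knave, D=knight, E=knight, F=knight.
That has 4 knights.

4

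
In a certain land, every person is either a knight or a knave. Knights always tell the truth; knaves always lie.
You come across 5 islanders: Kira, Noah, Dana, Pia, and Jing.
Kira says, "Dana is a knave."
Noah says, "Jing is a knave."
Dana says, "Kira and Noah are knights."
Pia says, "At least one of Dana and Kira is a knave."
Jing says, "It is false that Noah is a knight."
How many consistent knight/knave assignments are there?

1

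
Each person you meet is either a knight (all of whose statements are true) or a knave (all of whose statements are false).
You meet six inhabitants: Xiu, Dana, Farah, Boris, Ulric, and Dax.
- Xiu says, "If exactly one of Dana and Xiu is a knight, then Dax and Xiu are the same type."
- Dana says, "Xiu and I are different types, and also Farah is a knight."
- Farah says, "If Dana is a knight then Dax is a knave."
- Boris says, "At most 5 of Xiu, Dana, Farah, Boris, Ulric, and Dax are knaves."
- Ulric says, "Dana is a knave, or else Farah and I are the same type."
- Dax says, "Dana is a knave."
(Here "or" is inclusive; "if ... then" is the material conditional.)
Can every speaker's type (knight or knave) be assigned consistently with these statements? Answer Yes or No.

No

Checking all 64 assignments, each has at least one speaker whose statement's truth value contradicts their type.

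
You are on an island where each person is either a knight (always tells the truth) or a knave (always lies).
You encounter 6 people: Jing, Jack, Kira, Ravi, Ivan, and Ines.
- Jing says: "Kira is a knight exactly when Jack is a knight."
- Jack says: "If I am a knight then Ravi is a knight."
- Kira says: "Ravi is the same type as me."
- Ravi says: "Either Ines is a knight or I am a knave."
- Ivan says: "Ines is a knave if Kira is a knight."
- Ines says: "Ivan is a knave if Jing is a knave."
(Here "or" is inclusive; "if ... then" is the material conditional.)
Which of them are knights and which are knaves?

Jing is a knight, Jack is a knight, Kira is a knight, Ravi is a knight, Ivan is a knave, and Ines is a knight.

Since Jing is a knight, "Kira is a knight exactly when Jack is a knight" needs to be True, which holds.
As a knight, Jack's statement "if I am a knight then Ravi is a knight" should be True; it is.
As a knight, Kira's statement "Ravi is the same type as me" should be True; it is.
Ravi is a knight, so "either Ines is a knight or I am a knave" must be True — and it is.
Ivan is a knave, so "Ines is a knave if Kira is a knight" must be false — and it is.
Ines is a knight; "Ivan is a knave if Jing is a knave" is True, as required.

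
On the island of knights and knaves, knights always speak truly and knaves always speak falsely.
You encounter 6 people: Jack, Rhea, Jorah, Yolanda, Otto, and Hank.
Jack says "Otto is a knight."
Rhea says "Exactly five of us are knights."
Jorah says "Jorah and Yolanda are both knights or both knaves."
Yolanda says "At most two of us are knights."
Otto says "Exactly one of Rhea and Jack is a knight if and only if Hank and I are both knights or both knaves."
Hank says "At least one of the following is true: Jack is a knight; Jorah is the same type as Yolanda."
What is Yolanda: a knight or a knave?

Yolanda is a knight.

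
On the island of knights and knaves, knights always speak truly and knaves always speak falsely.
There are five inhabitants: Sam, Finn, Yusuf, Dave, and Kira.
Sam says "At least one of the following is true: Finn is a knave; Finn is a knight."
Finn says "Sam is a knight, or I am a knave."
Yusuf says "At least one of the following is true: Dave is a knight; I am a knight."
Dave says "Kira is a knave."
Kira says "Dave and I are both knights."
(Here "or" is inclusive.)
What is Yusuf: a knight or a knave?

Yusuf is a knight.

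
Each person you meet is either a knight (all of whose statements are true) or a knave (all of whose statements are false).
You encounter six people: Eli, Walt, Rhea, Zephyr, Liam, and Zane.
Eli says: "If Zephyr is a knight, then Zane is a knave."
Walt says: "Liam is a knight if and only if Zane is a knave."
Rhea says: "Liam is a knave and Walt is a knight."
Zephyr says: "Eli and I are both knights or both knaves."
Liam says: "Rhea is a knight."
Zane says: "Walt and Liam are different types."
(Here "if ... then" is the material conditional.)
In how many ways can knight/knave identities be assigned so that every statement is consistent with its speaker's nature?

Consistent assignments:
  Eli=knight, Walt=knave, Rhea=knave, Zephyr=knight, Liam=knave, Zane=knave
  Eli=knight, Walt=knave, Rhea=knave, Zephyr=knave, Liam=knave, Zane=knave

2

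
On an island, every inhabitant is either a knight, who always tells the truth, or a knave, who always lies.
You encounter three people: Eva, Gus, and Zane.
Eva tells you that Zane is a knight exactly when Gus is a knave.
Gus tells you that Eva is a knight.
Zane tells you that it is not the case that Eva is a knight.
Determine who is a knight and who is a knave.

Eva is a knight, Gus is a knight, and Zane is a knave.

As a knight, Eva's statement "Zane is a knight exactly when Gus is a knave" should be True; it is.
Gus is a knight, and the claim "Eva is a knight" is indeed True.
Zane is a knave, so "it is not the case that Eva is a knight" must be false — and it is.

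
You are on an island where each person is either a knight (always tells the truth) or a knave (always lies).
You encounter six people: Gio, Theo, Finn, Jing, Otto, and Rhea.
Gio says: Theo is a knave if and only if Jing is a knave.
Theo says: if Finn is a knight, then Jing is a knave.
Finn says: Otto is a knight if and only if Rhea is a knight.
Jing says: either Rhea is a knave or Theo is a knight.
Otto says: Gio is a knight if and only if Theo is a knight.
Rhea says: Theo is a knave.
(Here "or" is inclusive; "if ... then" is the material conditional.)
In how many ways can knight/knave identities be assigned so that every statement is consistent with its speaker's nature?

1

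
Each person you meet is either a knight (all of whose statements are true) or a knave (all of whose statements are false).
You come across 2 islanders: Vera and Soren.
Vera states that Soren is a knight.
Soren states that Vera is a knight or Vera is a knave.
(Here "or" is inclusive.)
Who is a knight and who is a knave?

Since Vera is a knight, "Soren is a knight" needs to be True, which holds.
Since Soren is a knight, "Vera is a knight or Vera is a knave" needs to be True, which holds.

Knights: Vera and Soren. Knaves: none.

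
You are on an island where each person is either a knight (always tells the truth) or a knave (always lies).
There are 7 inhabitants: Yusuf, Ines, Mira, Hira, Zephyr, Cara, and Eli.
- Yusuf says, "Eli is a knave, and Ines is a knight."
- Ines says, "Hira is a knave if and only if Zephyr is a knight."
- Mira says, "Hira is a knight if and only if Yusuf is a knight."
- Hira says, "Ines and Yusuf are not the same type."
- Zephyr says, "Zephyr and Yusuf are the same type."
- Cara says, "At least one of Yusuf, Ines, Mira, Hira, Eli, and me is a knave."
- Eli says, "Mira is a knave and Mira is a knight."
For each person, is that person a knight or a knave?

Yusuf is a knight, and the claim "Eli is a knave, and Ines is a knight" is indeed True.
As a knight, Ines's statement "Hira is a knave if and only if Zephyr is a knight" should be True; it is.
Mira is a knave, and the claim "Hira is a knight if and only if Yusuf is a knight" is indeed False.
Since Hira is a knave, "Ines and Yusuf are not the same type" needs to be False, which holds.
Zephyr is a knight; "Zephyr and Yusuf are the same type" is True, as required.
Cara is a knight, and the claim "at least one of Yusuf, Ines, Mira, Hira, Eli, and me is a knave" is indeed True.
Eli is a knave, and the claim "Mira is a knave and Mira is a knight" is indeed False.

Yusuf is a knight, Ines is a knight, Mira is a knave, Hira is a knave, Zephyr is a knight, Cara is a knight, and Eli is a knave.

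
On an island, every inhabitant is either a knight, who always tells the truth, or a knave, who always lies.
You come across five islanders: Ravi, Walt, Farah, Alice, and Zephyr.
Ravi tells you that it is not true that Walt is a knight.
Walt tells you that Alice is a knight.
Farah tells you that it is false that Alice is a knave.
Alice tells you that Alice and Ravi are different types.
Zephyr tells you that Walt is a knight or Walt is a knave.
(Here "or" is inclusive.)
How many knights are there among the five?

4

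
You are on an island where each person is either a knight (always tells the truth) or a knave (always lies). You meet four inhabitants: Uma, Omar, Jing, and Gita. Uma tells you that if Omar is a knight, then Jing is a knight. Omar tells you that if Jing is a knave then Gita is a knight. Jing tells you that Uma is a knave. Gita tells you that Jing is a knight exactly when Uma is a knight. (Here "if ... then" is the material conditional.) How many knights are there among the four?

The unique consistent assignment is Uma=knight, Omar=knave, Jing=knave, Gita=knave.
That has 1 knight.

1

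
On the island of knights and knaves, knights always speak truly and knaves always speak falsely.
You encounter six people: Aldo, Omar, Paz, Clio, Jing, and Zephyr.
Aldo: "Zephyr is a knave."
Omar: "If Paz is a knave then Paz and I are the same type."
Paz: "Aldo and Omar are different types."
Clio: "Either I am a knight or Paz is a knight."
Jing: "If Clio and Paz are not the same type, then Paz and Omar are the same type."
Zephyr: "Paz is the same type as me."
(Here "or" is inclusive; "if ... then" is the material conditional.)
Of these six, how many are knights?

The unique consistent assignment is Aldo=knave, Omar=knight, Paz=knight, Clio=knight, Jing=knight, Zephyr=knight.
That has 5 knights.

5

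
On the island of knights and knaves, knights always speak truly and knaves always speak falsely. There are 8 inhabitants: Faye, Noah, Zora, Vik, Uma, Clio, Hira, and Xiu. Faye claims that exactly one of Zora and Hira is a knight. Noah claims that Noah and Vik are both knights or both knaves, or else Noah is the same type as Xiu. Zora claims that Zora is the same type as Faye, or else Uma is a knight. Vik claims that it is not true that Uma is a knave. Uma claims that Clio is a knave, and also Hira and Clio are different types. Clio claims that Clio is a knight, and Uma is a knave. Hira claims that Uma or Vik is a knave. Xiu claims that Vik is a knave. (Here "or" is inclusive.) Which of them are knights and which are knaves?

Faye is a knight, and the claim "exactly one of Zora and Hira is a knight" is indeed True.
Since Noah is a knight, "Noah and Vik are both knights or both knaves, or else Noah is the same type as Xiu" needs to be True, which holds.
Zora is a knave, so "Zora is the same type as Faye, or else Uma is a knight" must be false — and it is.
Vik is a knave, so "it is not true that Uma is a knave" must be false — and it is.
Uma (knave): "Clio is a knave, and also Hira and Clio are different types" — false. ✓
Clio is a knight; "Clio is a knight, and Uma is a knave" is True, as required.
Since Hira is a knight, "Uma or Vik is a knave" needs to be True, which holds.
Xiu is a knight, and the claim "Vik is a knave" is indeed True.

Faye is a knight, Noah is a knight, Zora is a knave, Vik is a knave, Uma is a knave, Clio is a knight, Hira is a knight, and Xiu is a knight.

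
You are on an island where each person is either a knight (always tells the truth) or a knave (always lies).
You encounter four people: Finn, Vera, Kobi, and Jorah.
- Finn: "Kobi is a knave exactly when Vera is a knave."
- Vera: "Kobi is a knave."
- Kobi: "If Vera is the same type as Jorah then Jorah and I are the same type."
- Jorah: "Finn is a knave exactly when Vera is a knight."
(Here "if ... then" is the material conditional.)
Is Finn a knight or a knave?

Finn is a knave.

Consistent assignments: {Finn=knave, Vera=knight, Kobi=knave, Jorah=knight}
In every consistent assignment, Finn is a knave.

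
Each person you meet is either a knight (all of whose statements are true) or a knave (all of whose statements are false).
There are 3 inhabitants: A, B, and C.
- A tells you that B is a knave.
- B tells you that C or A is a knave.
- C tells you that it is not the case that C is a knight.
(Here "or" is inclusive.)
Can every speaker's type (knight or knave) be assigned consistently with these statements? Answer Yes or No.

Checking all 8 assignments, each has at least one speaker whose statement's truth value contradicts their type.

No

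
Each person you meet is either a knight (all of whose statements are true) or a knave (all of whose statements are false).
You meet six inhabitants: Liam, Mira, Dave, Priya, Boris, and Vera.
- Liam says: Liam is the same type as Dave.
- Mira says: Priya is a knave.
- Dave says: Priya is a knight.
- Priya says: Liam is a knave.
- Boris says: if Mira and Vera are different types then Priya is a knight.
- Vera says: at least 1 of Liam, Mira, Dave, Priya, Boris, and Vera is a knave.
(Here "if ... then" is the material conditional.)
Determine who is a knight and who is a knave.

Liam is a knave; "Liam is the same type as Dave" is false, as required.
Mira is a knave; "Priya is a knave" is false, as required.
As a knight, Dave's statement "Priya is a knight" should be true; it is.
As a knight, Priya's statement "Liam is a knave" should be true; it is.
As a knight, Boris's statement "if Mira and Vera are different types then Priya is a knight" should be true; it is.
As a knight, Vera's statement "at least 1 of Liam, Mira, Dave, Priya, Boris, and Vera is a knave" should be true; it is.

Liam is a knave, Mira is a knave, Dave is a knight, Priya is a knight, Boris is a knight, and Vera is a knight.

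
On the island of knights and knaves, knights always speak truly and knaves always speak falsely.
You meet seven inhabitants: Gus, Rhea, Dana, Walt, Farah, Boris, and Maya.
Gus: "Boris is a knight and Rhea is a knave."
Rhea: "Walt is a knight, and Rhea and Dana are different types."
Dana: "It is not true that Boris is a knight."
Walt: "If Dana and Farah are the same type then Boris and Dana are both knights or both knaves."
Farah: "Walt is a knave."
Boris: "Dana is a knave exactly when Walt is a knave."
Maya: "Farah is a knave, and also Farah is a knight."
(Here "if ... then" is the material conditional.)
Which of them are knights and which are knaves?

Gus is a knave, so "Boris is a knight and Rhea is a knave" must be False — and it is.
Rhea (knave): "Walt is a knight, and Rhea and Dana are different types" — False. ✓
As a knight, Dana's statement "it is not true that Boris is a knight" should be true; it is.
As a knave, Walt's statement "if Dana and Farah are the same type then Boris and Dana are both knights or both knaves" should be False; it is.
As a knight, Farah's statement "Walt is a knave" should be true; it is.
Since Boris is a knave, "Dana is a knave exactly when Walt is a knave" needs to be False, which holds.
Maya is a knave, and the claim "Farah is a knave, and also Farah is a knight" is indeed False.

Gus is a knave, Rhea is a knave, Dana is a knight, Walt is a knave, Farah is a knight, Boris is a knave, and Maya is a knave.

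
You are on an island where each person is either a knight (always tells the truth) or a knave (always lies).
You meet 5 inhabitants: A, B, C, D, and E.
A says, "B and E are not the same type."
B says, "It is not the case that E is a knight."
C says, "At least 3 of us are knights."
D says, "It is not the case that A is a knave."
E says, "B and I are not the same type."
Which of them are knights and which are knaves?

A is a knight, B is a knave, C is a knight, D is a knight, and E is a knight.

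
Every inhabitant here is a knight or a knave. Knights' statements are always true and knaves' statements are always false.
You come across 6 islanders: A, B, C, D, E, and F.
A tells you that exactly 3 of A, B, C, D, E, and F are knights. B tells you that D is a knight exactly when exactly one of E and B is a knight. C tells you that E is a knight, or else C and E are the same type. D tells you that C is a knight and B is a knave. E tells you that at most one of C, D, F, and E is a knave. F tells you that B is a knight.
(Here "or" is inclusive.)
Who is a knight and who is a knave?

Knights: B, C, E, and F. Knaves: A and D.

As a knave, A's statement "exactly 3 of A, B, C, D, E, and F are knights" should be false; it is.
Since B is a knight, "D is a knight exactly when exactly one of E and B is a knight" needs to be True, which holds.
Since C is a knight, "E is a knight, or else C and E are the same type" needs to be True, which holds.
D is a knave, and the claim "C is a knight and B is a knave" is indeed false.
Since E is a knight, "at most one of C, D, F, and E is a knave" needs to be True, which holds.
F (knight): "B is a knight" — True. ✓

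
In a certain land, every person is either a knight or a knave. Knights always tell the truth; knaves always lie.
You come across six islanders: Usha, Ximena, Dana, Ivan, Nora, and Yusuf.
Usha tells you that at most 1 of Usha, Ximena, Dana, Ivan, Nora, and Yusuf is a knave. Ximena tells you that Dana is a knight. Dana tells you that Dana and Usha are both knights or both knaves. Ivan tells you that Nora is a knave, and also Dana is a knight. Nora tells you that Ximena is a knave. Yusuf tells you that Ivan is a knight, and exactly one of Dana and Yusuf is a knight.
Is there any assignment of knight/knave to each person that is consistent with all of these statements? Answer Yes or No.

No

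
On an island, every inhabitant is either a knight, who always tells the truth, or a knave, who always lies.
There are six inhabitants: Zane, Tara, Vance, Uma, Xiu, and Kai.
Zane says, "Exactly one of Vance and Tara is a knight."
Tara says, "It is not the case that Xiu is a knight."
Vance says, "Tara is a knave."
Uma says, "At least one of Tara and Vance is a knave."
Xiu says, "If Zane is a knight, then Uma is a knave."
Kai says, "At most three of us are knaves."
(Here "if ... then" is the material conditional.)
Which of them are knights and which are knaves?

Knights: Zane, Tara, Uma, and Kai. Knaves: Vance and Xiu.

Zane is a knight; "exactly one of Vance and Tara is a knight" is True, as required.
Since Tara is a knight, "it is not the case that Xiu is a knight" needs to be True, which holds.
Vance is a knave, so "Tara is a knave" must be false — and it is.
Since Uma is a knight, "at least one of Tara and Vance is a knave" needs to be True, which holds.
Since Xiu is a knave, "if Zane is a knight, then Uma is a knave" needs to be false, which holds.
Kai (knight): "at most three of us are knaves" — True. ✓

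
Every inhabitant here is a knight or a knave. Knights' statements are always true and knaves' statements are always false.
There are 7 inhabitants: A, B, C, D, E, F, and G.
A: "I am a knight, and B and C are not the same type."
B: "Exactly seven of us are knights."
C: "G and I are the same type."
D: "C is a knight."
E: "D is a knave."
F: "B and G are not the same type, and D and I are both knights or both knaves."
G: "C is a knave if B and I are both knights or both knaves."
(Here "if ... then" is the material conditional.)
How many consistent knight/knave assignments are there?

Consistent assignments:
  A=knight, B=knave, C=knight, D=knight, E=knave, F=knight, G=knight
  A=knight, B=knave, C=knight, D=knight, E=knave, F=knave, G=knight
  A=knave, B=knave, C=knight, D=knight, E=knave, F=knight, G=knight
  A=knave, B=knave, C=knight, D=knight, E=knave, F=knave, G=knight

4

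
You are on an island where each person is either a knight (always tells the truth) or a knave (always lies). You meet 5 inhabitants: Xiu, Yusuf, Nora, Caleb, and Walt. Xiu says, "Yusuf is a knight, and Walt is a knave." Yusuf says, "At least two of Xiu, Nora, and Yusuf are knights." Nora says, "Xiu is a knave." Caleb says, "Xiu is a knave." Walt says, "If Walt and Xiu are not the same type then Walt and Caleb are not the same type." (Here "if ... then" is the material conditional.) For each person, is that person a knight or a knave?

Suppose Xiu is a knave. Then Xiu's statement "Yusuf is a knight, and Walt is a knave" would have to be false. Checking the 16 ways to assign the others, none is consistent with every speaker.
(For instance, with Yusuf=knight, Nora=knave, Caleb=knave, Walt=knave, Xiu's claim "Yusuf is a knight, and Walt is a knave" comes out true where it would need to be false.)
So Xiu must be a knight, making "Yusuf is a knight, and Walt is a knave" true. Taking Xiu=knight, Yusuf=knight, Nora=knave, Caleb=knave, Walt=knave, each remaining statement checks out:
  Yusuf (knight): "at least two of Xiu, Nora, and Yusuf are knights" — true. ✓
  Nora (knave): "Xiu is a knave" — false. ✓
  Caleb (knave): "Xiu is a knave" — false. ✓
  Walt (knave): "if Walt and Xiu are not the same type then Walt and Caleb are not the same type" — false. ✓
This is the unique consistent assignment.

Xiu is a knight, Yusuf is a knight, Nora is a knave, Caleb is a knave, and Walt is a knave.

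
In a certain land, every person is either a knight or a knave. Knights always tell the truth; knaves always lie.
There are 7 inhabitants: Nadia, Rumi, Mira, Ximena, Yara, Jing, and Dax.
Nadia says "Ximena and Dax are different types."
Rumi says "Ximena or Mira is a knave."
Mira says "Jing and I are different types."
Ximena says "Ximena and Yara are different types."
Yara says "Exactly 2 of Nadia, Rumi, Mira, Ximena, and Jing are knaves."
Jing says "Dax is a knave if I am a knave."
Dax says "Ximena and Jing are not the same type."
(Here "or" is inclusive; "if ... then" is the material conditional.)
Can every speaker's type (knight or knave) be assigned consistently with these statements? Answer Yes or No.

Yes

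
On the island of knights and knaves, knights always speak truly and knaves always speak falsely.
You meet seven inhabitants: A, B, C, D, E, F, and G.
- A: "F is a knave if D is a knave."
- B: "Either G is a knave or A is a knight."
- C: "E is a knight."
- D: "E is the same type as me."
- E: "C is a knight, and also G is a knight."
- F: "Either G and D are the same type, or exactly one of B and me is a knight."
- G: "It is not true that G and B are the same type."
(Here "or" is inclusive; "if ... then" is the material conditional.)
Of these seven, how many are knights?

4

The unique consistent assignment is A=knave, B=knave, C=knight, D=knave, E=knight, F=knight, G=knight.
That has 4 knights.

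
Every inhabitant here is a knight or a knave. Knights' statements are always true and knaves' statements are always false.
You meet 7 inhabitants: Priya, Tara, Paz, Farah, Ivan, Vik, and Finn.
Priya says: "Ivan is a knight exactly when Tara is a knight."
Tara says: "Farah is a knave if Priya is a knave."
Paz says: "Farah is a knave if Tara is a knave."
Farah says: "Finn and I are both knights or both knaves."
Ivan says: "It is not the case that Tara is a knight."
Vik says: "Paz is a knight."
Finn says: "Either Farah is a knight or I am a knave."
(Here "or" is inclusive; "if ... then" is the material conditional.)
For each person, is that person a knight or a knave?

Priya is a knave, Tara is a knave, Paz is a knave, Farah is a knight, Ivan is a knight, Vik is a knave, and Finn is a knight.

Priya is a knave, and the claim "Ivan is a knight exactly when Tara is a knight" is indeed false.
As a knave, Tara's statement "Farah is a knave if Priya is a knave" should be false; it is.
Paz is a knave, so "Farah is a knave if Tara is a knave" must be false — and it is.
Farah is a knight, and the claim "Finn and I are both knights or both knaves" is indeed true.
Ivan is a knight, so "it is not the case that Tara is a knight" must be true — and it is.
Vik is a knave, and the claim "Paz is a knight" is indeed false.
Finn is a knight, so "either Farah is a knight or I am a knave" must be true — and it is.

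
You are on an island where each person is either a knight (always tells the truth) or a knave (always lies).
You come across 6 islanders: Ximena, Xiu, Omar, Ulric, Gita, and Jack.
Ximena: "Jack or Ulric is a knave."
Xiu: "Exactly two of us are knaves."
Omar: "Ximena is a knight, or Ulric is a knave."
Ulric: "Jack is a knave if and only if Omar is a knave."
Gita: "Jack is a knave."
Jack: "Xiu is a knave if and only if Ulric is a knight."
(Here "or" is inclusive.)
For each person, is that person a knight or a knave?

Ximena is a knight, Xiu is a knave, Omar is a knight, Ulric is a knave, Gita is a knight, and Jack is a knave.

Ximena is a knight, and the claim "Jack or Ulric is a knave" is indeed true.
Since Xiu is a knave, "exactly two of us are knaves" needs to be false, which holds.
As a knight, Omar's statement "Ximena is a knight, or Ulric is a knave" should be true; it is.
Ulric is a knave, so "Jack is a knave if and only if Omar is a knave" must be false — and it is.
Gita (knight): "Jack is a knave" — true. ✓
Jack (knave): "Xiu is a knave if and only if Ulric is a knight" — false. ✓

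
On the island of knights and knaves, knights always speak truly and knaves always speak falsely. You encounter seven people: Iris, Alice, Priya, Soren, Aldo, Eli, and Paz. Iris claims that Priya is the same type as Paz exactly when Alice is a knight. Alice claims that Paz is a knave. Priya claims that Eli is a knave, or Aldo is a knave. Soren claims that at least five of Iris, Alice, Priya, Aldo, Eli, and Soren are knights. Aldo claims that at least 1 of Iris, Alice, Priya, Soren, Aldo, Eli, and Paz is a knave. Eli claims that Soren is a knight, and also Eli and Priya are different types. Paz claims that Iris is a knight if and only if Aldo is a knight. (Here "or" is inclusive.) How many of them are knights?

The unique consistent assignment is Iris=knave, Alice=knight, Priya=knight, Soren=knave, Aldo=knight, Eli=knave, Paz=knave.
That has 3 knights.

3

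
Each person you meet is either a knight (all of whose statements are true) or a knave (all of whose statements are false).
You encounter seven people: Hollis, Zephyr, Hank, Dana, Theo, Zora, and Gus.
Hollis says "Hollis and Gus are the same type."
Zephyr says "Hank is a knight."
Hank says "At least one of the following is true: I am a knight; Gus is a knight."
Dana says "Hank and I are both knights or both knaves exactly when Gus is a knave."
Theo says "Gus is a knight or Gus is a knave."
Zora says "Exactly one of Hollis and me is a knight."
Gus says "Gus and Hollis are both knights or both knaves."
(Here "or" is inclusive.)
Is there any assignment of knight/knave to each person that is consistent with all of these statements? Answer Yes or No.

No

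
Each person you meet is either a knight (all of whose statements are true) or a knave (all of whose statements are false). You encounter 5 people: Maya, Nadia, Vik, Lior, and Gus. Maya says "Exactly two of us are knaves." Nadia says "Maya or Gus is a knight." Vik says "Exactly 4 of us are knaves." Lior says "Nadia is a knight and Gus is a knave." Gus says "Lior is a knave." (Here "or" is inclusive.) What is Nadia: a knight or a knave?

Nadia is a knight.

Consistent assignments: {Maya=knight, Nadia=knight, Vik=knave, Lior=knight, Gus=knave}; {Maya=knight, Nadia=knight, Vik=knave, Lior=knave, Gus=knight}; {Maya=knave, Nadia=knight, Vik=knave, Lior=knave, Gus=knight}
In every consistent assignment, Nadia is a knight.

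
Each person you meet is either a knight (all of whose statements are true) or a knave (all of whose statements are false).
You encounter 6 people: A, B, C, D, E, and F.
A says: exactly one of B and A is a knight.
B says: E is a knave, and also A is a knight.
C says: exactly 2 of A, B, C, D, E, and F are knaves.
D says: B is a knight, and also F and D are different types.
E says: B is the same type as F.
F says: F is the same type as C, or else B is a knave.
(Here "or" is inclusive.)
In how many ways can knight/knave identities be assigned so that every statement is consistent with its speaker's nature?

1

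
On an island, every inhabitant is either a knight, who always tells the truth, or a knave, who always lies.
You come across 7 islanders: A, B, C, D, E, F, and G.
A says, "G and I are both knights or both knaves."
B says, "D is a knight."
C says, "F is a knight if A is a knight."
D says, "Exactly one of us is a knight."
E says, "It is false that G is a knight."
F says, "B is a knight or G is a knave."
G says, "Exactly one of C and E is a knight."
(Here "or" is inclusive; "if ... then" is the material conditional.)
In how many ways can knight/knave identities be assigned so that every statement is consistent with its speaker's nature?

1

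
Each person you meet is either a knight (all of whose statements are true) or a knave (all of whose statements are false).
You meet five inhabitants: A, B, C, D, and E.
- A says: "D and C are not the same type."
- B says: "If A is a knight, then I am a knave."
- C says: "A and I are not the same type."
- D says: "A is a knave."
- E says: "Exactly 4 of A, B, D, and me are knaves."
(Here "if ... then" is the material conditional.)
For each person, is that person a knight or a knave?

A is a knave; "D and C are not the same type" is False, as required.
B is a knight, and the claim "if A is a knight, then I am a knave" is indeed true.
Since C is a knight, "A and I are not the same type" needs to be true, which holds.
D (knight): "A is a knave" — true. ✓
E is a knave, so "exactly 4 of A, B, D, and me are knaves" must be False — and it is.

Knights: B, C, and D. Knaves: A and E.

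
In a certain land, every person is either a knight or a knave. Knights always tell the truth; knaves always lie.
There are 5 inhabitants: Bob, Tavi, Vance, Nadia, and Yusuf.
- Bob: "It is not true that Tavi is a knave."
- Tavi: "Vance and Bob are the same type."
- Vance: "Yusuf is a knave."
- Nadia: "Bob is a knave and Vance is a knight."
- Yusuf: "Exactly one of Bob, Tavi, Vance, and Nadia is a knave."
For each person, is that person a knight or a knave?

Bob is a knave, Tavi is a knave, Vance is a knight, Nadia is a knight, and Yusuf is a knave.

Suppose Bob is a knight. Then Bob's statement "it is not true that Tavi is a knave" would have to be true. Checking the 16 ways to assign the others, none is consistent with every speaker.
(For instance, with Tavi=knave, Vance=knight, Nadia=knight, Yusuf=knave, Bob's claim "it is not true that Tavi is a knave" comes out false where it would need to be true.)
So Bob must be a knave, making "it is not true that Tavi is a knave" false. Taking Bob=knave, Tavi=knave, Vance=knight, Nadia=knight, Yusuf=knave, each remaining statement checks out:
  Tavi (knave): "Vance and Bob are the same type" — false. ✓
  Vance (knight): "Yusuf is a knave" — true. ✓
  Nadia (knight): "Bob is a knave and Vance is a knight" — true. ✓
  Yusuf (knave): "exactly one of Bob, Tavi, Vance, and Nadia is a knave" — false. ✓
This is the unique consistent assignment.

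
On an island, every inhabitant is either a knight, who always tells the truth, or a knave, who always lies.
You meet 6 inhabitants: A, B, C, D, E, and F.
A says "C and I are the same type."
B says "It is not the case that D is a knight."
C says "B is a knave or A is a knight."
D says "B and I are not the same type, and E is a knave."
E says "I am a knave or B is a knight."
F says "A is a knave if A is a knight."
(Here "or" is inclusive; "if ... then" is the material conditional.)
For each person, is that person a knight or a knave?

A is a knight, B is a knight, C is a knight, D is a knave, E is a knight, and F is a knave.

A is a knight, so "C and I are the same type" must be True — and it is.
Since B is a knight, "it is not the case that D is a knight" needs to be True, which holds.
C is a knight; "B is a knave or A is a knight" is True, as required.
D (knave): "B and I are not the same type, and E is a knave" — false. ✓
As a knight, E's statement "I am a knave or B is a knight" should be True; it is.
F is a knave; "A is a knave if A is a knight" is false, as required.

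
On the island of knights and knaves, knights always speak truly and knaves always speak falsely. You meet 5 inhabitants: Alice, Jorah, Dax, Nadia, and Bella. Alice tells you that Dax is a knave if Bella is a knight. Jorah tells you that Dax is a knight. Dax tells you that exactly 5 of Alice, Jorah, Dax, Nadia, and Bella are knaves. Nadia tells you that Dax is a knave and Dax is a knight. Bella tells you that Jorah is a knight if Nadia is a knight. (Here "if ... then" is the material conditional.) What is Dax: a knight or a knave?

Dax is a knave.

Consistent assignments: {Alice=knight, Jorah=knave, Dax=knave, Nadia=knave, Bella=knight}
In every consistent assignment, Dax is a knave.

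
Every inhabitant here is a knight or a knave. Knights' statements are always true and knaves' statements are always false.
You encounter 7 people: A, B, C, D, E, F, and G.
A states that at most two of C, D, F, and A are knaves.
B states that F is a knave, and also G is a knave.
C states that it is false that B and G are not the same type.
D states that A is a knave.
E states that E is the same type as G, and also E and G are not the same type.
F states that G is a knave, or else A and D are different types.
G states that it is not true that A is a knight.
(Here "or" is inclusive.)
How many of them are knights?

3

The unique consistent assignment is A=knight, B=knave, C=knight, D=knave, E=knave, F=knight, G=knave.
That has 3 knights.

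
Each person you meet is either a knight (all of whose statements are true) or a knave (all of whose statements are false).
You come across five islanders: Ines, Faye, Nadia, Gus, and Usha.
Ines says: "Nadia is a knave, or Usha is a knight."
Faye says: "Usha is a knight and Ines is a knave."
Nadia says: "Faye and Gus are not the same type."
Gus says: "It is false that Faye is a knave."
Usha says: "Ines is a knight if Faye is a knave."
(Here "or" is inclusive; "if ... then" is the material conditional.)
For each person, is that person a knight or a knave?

Suppose Ines is a knave. Then Ines's statement "Nadia is a knave, or Usha is a knight" would have to be false. Checking the 16 ways to assign the others, none is consistent with every speaker.
(For instance, with Faye=knave, Nadia=knave, Gus=knave, Usha=knight, Ines's claim "Nadia is a knave, or Usha is a knight" comes out true where it would need to be false.)
So Ines must be a knight, making "Nadia is a knave, or Usha is a knight" true. Taking Ines=knight, Faye=knave, Nadia=knave, Gus=knave, Usha=knight, each remaining statement checks out:
  Faye (knave): "Usha is a knight and Ines is a knave" — false. ✓
  Nadia (knave): "Faye and Gus are not the same type" — false. ✓
  Gus (knave): "it is false that Faye is a knave" — false. ✓
  Usha (knight): "Ines is a knight if Faye is a knave" — true. ✓
This is the unique consistent assignment.

Knights: Ines and Usha. Knaves: Faye, Nadia, and Gus.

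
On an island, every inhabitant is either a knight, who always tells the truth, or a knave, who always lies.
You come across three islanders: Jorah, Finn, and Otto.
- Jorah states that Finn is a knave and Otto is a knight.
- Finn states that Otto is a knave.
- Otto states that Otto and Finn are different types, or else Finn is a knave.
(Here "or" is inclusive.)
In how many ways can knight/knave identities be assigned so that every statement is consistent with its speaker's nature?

1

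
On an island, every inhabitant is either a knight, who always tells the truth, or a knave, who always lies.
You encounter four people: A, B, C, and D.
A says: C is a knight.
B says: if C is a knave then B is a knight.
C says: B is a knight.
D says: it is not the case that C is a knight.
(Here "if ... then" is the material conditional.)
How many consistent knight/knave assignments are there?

2

Consistent assignments:
  A=knight, B=knight, C=knight, D=knave
  A=knave, B=knave, C=knave, D=knight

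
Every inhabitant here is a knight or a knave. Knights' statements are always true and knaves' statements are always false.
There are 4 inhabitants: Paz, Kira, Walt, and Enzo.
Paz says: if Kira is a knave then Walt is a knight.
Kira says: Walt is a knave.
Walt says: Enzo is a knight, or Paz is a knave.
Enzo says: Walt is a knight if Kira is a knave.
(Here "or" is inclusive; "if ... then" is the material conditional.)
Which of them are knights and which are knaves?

Knights: Paz, Walt, and Enzo. Knaves: Kira.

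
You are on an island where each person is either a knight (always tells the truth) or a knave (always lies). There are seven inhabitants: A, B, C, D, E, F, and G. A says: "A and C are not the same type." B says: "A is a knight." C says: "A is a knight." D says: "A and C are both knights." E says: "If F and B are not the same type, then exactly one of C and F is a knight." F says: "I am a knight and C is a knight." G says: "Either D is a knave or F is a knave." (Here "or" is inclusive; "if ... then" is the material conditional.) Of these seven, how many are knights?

2

The unique consistent assignment is A=knave, B=knave, C=knave, D=knave, E=knight, F=knave, G=knight.
That has 2 knights.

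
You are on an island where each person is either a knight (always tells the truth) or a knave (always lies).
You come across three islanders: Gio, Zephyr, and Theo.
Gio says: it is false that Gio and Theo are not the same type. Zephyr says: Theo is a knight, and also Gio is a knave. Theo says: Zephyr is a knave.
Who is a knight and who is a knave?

Suppose Gio is a knave. Then Gio's statement "it is false that Gio and Theo are not the same type" would have to be false. Checking the 4 ways to assign the others, none is consistent with every speaker.
(For instance, with Zephyr=knave, Theo=knight, Zephyr's claim "Theo is a knight, and also Gio is a knave" comes out true where it would need to be false.)
So Gio must be a knight, making "it is false that Gio and Theo are not the same type" true. Taking Gio=knight, Zephyr=knave, Theo=knight, each remaining statement checks out:
  Zephyr (knave): "Theo is a knight, and also Gio is a knave" — false. ✓
  Theo (knight): "Zephyr is a knave" — true. ✓
This is the unique consistent assignment.

Gio is a knight, Zephyr is a knave, and Theo is a knight.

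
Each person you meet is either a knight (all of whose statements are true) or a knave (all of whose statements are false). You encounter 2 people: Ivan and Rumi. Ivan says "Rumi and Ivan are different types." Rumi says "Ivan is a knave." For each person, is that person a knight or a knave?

Knights: Ivan. Knaves: Rumi.

Suppose Ivan is a knave. Then Ivan's statement "Rumi and Ivan are different types" would have to be false. Checking the 2 ways to assign the others, none is consistent with every speaker.
(For instance, with Rumi=knave, Rumi's claim "Ivan is a knave" comes out true where it would need to be false.)
So Ivan must be a knight, making "Rumi and Ivan are different types" true. Taking Ivan=knight, Rumi=knave, each remaining statement checks out:
  Rumi (knave): "Ivan is a knave" — false. ✓
This is the unique consistent assignment.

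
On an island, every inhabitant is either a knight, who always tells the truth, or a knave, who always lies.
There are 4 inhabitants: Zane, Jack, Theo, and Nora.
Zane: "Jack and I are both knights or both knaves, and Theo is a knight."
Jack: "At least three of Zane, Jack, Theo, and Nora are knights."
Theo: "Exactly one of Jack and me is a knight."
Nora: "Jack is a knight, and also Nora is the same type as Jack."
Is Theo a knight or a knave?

Consistent assignments: {Zane=knave, Jack=knave, Theo=knave, Nora=knave}
In every consistent assignment, Theo is a knave.

Theo is a knave.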